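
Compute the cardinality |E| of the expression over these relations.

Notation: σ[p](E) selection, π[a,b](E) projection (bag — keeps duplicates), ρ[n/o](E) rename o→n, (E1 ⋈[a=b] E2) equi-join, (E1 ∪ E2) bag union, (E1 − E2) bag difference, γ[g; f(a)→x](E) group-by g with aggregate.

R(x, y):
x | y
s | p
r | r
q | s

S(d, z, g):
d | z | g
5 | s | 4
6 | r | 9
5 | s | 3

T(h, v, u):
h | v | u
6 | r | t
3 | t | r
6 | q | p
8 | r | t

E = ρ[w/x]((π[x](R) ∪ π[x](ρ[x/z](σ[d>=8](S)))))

Stepwise |·|:
  R → 3
  π[x](R) → 3
  S → 3
  σ[d>=8](S) → 0
  ρ[x/z](σ[d>=8](S)) → 0
  π[x](ρ[x/z](σ[d>=8](S))) → 0
  (π[x](R) ∪ π[x](ρ[x/z](σ[d>=8](S)))) → 3
  ρ[w/x]((π[x](R) ∪ π[x](ρ[x/z](σ[d>=8](S))))) → 3

|E| = 3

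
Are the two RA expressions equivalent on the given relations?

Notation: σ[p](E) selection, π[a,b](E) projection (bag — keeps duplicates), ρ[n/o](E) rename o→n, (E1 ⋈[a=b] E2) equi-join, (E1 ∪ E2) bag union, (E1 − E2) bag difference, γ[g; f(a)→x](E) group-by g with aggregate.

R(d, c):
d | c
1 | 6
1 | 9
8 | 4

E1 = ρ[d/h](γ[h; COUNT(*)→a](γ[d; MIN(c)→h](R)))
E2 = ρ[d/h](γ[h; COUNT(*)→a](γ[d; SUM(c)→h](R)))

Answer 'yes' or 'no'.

E1 subexpression sizes:
  R → 3
  γ[d; MIN(c)→h](R) → 2
  γ[h; COUNT(*)→a](γ[d; MIN(c)→h](R)) → 2
  ρ[d/h](γ[h; COUNT(*)→a](γ[d; MIN(c)→h](R))) → 2
E2 subexpression sizes:
  R → 3
  γ[d; SUM(c)→h](R) → 2
  γ[h; COUNT(*)→a](γ[d; SUM(c)→h](R)) → 2
  ρ[d/h](γ[h; COUNT(*)→a](γ[d; SUM(c)→h](R))) → 2

E1 result:
d | a
4 | 1
6 | 1
E2 result:
d | a
4 | 1
15 | 1
Witness: (6, 1) appears 1× in E1 but 0× in E2.

no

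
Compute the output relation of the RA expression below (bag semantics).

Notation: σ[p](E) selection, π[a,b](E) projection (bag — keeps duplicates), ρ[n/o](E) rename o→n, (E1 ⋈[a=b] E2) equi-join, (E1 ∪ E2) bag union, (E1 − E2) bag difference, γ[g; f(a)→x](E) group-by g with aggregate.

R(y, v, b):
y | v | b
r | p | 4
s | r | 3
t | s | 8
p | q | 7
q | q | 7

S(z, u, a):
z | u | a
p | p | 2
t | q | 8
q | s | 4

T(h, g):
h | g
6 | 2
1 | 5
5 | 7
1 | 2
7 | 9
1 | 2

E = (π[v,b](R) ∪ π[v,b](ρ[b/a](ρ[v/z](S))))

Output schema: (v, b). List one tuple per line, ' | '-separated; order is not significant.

Row counts bottom-up:
  R → 5
  π[v,b](R) → 5
  S → 3
  ρ[v/z](S) → 3
  ρ[b/a](ρ[v/z](S)) → 3
  π[v,b](ρ[b/a](ρ[v/z](S))) → 3
  (π[v,b](R) ∪ π[v,b](ρ[b/a](ρ[v/z](S)))) → 8

== RESULT ==
v | b
p | 2
p | 4
q | 4
q | 7
q | 7
r | 3
s | 8
t | 8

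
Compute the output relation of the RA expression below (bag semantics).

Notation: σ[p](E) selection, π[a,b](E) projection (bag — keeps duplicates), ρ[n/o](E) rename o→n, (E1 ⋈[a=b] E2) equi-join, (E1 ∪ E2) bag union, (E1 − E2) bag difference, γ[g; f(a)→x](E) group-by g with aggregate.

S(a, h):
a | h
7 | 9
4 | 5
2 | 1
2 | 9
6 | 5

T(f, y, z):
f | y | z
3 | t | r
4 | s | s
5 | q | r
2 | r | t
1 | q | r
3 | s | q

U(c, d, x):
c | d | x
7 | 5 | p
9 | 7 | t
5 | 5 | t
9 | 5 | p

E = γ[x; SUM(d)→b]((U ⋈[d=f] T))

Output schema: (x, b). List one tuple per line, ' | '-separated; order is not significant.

Subexpression sizes:
  U → 4
  T → 6
  (U ⋈[d=f] T) → 3
  γ[x; SUM(d)→b]((U ⋈[d=f] T)) → 2

== RESULT ==
x | b
p | 10
t | 5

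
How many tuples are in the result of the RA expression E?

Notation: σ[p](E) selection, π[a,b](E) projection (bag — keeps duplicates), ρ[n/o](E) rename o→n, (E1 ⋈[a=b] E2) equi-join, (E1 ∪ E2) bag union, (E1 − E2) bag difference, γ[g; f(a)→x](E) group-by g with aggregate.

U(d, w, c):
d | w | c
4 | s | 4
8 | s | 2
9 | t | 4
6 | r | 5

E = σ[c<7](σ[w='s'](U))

Stepwise |·|:
  U → 4
  σ[w='s'](U) → 2
  σ[c<7](σ[w='s'](U)) → 2

|E| = 2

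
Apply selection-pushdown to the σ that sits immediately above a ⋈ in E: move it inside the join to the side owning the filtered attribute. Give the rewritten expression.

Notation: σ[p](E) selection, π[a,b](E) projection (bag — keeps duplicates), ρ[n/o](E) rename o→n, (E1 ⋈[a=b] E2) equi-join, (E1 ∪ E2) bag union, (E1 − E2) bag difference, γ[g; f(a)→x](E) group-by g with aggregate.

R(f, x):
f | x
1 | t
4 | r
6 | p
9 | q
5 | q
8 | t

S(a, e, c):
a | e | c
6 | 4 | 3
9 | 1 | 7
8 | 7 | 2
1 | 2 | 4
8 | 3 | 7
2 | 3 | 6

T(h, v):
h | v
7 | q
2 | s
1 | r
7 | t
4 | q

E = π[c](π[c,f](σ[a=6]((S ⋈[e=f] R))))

σ filters on a, owned by the left side.
E' = π[c](π[c,f]((σ[a=6](S) ⋈[e=f] R)))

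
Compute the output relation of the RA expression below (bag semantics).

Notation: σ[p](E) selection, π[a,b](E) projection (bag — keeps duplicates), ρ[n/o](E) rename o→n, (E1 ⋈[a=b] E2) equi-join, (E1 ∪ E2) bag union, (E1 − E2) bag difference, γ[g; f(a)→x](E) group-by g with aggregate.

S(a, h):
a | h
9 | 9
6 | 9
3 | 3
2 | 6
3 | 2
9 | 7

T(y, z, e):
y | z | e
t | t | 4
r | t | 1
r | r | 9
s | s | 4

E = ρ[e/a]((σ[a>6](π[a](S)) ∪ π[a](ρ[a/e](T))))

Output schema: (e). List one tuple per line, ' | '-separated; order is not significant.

Per-node cardinality:
  S → 6
  π[a](S) → 6
  σ[a>6](π[a](S)) → 2
  T → 4
  ρ[a/e](T) → 4
  π[a](ρ[a/e](T)) → 4
  (σ[a>6](π[a](S)) ∪ π[a](ρ[a/e](T))) → 6
  ρ[e/a]((σ[a>6](π[a](S)) ∪ π[a](ρ[a/e](T)))) → 6

== RESULT ==
e
1
4
4
9
9
9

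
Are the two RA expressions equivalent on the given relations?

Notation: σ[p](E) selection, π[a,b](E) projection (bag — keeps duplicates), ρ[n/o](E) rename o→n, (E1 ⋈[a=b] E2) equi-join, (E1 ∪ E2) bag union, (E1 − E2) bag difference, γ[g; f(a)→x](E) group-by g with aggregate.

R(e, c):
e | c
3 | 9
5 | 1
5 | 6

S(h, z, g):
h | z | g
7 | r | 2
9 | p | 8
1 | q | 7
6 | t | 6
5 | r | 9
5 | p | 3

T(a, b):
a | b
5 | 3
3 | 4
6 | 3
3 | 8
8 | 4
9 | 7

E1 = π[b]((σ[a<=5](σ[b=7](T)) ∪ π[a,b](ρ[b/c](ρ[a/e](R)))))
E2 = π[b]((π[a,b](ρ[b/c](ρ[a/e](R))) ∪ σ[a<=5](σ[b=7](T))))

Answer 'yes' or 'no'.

E1 per-node cardinality:
  T → 6
  σ[b=7](T) → 1
  σ[a<=5](σ[b=7](T)) → 0
  R → 3
  ρ[a/e](R) → 3
  ρ[b/c](ρ[a/e](R)) → 3
  π[a,b](ρ[b/c](ρ[a/e](R))) → 3
  (σ[a<=5](σ[b=7](T)) ∪ π[a,b](ρ[b/c](ρ[a/e](R)))) → 3
  π[b]((σ[a<=5](σ[b=7](T)) ∪ π[a,b](ρ[b/c](ρ[a/e](R))))) → 3
E2 per-node cardinality:
  R → 3
  ρ[a/e](R) → 3
  ρ[b/c](ρ[a/e](R)) → 3
  π[a,b](ρ[b/c](ρ[a/e](R))) → 3
  T → 6
  σ[b=7](T) → 1
  σ[a<=5](σ[b=7](T)) → 0
  (π[a,b](ρ[b/c](ρ[a/e](R))) ∪ σ[a<=5](σ[b=7](T))) → 3
  π[b]((π[a,b](ρ[b/c](ρ[a/e](R))) ∪ σ[a<=5](σ[b=7](T)))) → 3

E1 and E2 produce the same multiset:
b
1
6
9

yes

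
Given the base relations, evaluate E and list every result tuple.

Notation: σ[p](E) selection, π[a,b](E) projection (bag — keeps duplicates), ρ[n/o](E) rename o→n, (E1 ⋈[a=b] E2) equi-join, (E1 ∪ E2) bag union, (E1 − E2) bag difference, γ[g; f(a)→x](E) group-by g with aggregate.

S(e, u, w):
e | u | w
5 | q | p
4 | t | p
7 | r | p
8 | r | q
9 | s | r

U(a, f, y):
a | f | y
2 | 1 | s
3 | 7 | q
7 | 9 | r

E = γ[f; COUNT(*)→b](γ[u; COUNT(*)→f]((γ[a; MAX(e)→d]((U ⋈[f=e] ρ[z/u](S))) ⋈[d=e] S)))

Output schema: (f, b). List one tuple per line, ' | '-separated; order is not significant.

Row counts bottom-up:
  U → 3
  S → 5
  ρ[z/u](S) → 5
  (U ⋈[f=e] ρ[z/u](S)) → 2
  γ[a; MAX(e)→d]((U ⋈[f=e] ρ[z/u](S))) → 2
  S → 5
  (γ[a; MAX(e)→d]((U ⋈[f=e] ρ[z/u](S))) ⋈[d=e] S) → 2
  γ[u; COUNT(*)→f]((γ[a; MAX(e)→d]((U ⋈[f=e] ρ[z/u](S))) ⋈[d=e] S)) → 2
  γ[f; COUNT(*)→b](γ[u; COUNT(*)→f]((γ[a; MAX(e)→d]((U ⋈[f=e] ρ[z/u](S))) ⋈[d=e] S))) → 1

== RESULT ==
f | b
1 | 2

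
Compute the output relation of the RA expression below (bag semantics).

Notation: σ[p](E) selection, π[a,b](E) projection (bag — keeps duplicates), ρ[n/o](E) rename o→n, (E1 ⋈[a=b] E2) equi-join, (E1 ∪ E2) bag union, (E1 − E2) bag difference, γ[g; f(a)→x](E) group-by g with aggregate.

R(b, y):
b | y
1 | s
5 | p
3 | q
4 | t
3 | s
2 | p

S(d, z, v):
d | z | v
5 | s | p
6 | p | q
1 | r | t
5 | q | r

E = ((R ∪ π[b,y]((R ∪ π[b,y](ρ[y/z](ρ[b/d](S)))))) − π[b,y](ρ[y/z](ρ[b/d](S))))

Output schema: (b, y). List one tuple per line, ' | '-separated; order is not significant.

Subexpression sizes:
  R → 6
  R → 6
  S → 4
  ρ[b/d](S) → 4
  ρ[y/z](ρ[b/d](S)) → 4
  π[b,y](ρ[y/z](ρ[b/d](S))) → 4
  (R ∪ π[b,y](ρ[y/z](ρ[b/d](S)))) → 10
  π[b,y]((R ∪ π[b,y](ρ[y/z](ρ[b/d](S))))) → 10
  (R ∪ π[b,y]((R ∪ π[b,y](ρ[y/z](ρ[b/d](S)))))) → 16
  S → 4
  ρ[b/d](S) → 4
  ρ[y/z](ρ[b/d](S)) → 4
  π[b,y](ρ[y/z](ρ[b/d](S))) → 4
  ((R ∪ π[b,y]((R ∪ π[b,y](ρ[y/z](ρ[b/d](S)))))) − π[b,y](ρ[y/z](ρ[b/d](S)))) → 12

== RESULT ==
b | y
1 | s
1 | s
2 | p
2 | p
3 | q
3 | q
3 | s
3 | s
4 | t
4 | t
5 | p
5 | p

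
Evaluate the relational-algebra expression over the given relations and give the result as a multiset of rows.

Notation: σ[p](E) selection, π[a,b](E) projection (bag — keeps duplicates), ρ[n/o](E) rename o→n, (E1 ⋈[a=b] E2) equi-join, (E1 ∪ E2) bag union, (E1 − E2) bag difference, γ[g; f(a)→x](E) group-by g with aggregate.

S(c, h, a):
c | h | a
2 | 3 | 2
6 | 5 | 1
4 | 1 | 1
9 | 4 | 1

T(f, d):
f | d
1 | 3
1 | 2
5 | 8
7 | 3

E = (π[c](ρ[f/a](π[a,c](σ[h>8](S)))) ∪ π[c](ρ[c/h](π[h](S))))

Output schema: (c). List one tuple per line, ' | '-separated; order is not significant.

Stepwise |·|:
  S → 4
  σ[h>8](S) → 0
  π[a,c](σ[h>8](S)) → 0
  ρ[f/a](π[a,c](σ[h>8](S))) → 0
  π[c](ρ[f/a](π[a,c](σ[h>8](S)))) → 0
  S → 4
  π[h](S) → 4
  ρ[c/h](π[h](S)) → 4
  π[c](ρ[c/h](π[h](S))) → 4
  (π[c](ρ[f/a](π[a,c](σ[h>8](S)))) ∪ π[c](ρ[c/h](π[h](S)))) → 4

== RESULT ==
c
1
3
4
5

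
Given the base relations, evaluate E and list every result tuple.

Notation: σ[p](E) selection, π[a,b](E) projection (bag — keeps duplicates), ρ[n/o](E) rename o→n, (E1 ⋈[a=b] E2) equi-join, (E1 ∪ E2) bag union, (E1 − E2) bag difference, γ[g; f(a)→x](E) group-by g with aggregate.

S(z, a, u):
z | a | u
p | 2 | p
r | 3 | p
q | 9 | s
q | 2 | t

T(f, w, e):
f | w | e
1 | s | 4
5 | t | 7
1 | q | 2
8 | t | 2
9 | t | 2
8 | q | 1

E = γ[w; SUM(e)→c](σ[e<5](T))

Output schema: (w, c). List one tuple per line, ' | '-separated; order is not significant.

Row counts bottom-up:
  T → 6
  σ[e<5](T) → 5
  γ[w; SUM(e)→c](σ[e<5](T)) → 3

== RESULT ==
w | c
q | 3
s | 4
t | 4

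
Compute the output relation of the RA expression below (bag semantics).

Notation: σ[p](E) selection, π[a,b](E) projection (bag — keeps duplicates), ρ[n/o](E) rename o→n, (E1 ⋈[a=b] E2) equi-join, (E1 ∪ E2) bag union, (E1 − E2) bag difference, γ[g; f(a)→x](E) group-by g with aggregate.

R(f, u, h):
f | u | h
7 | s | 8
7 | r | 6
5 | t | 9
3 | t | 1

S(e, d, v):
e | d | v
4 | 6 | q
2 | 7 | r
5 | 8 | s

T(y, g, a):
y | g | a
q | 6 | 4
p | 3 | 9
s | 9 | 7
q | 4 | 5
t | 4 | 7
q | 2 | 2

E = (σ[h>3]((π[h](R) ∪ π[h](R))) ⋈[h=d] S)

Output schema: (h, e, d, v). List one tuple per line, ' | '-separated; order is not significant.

Row counts bottom-up:
  R → 4
  π[h](R) → 4
  R → 4
  π[h](R) → 4
  (π[h](R) ∪ π[h](R)) → 8
  σ[h>3]((π[h](R) ∪ π[h](R))) → 6
  S → 3
  (σ[h>3]((π[h](R) ∪ π[h](R))) ⋈[h=d] S) → 4

== RESULT ==
h | e | d | v
6 | 4 | 6 | q
6 | 4 | 6 | q
8 | 5 | 8 | s
8 | 5 | 8 | s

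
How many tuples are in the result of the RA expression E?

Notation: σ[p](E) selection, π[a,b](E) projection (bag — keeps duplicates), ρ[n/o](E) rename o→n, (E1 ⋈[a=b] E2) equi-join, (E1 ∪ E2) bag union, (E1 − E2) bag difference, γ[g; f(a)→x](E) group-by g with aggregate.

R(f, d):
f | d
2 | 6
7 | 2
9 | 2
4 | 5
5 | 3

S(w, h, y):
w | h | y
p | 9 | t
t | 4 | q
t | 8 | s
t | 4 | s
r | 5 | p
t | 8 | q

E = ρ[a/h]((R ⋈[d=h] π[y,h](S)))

Row counts bottom-up:
  R → 5
  S → 6
  π[y,h](S) → 6
  (R ⋈[d=h] π[y,h](S)) → 1
  ρ[a/h]((R ⋈[d=h] π[y,h](S))) → 1

|E| = 1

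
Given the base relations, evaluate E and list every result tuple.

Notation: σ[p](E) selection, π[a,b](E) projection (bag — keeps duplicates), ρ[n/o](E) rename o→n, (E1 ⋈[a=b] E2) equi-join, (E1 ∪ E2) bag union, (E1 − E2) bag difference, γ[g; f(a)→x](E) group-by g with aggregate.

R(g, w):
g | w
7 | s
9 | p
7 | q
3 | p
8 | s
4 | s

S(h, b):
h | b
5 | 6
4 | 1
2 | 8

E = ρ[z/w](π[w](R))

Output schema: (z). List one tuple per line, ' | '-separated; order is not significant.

Stepwise |·|:
  R → 6
  π[w](R) → 6
  ρ[z/w](π[w](R)) → 6

== RESULT ==
z
p
p
q
s
s
s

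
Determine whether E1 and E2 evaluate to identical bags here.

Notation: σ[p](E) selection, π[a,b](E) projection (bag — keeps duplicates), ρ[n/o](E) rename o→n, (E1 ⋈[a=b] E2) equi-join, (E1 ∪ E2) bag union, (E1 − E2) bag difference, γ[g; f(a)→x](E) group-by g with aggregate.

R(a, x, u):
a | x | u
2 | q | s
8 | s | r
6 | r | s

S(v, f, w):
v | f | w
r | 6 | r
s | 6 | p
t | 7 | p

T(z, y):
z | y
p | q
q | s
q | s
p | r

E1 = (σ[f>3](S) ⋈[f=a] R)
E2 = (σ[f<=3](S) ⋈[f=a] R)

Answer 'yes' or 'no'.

E1 per-node cardinality:
  S → 3
  σ[f>3](S) → 3
  R → 3
  (σ[f>3](S) ⋈[f=a] R) → 2
E2 per-node cardinality:
  S → 3
  σ[f<=3](S) → 0
  R → 3
  (σ[f<=3](S) ⋈[f=a] R) → 0

E1 result:
v | f | w | a | x | u
r | 6 | r | 6 | r | s
s | 6 | p | 6 | r | s
E2 result:
v | f | w | a | x | u
(0 rows)
Witness: ('s', 6, 'p', 6, 'r', 's') appears 1× in E1 but 0× in E2.

no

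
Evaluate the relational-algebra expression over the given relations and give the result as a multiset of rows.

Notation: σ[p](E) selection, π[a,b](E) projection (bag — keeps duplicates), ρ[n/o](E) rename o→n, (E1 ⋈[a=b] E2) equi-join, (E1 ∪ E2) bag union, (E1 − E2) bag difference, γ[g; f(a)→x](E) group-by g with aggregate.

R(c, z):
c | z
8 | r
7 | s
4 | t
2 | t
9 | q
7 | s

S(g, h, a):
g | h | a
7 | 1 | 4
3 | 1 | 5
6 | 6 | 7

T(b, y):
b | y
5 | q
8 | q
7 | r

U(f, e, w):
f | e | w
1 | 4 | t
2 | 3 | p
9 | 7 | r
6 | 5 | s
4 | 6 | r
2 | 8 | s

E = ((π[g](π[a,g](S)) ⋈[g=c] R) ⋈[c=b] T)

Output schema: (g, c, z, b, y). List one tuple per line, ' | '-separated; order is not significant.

Stepwise |·|:
  S → 3
  π[a,g](S) → 3
  π[g](π[a,g](S)) → 3
  R → 6
  (π[g](π[a,g](S)) ⋈[g=c] R) → 2
  T → 3
  ((π[g](π[a,g](S)) ⋈[g=c] R) ⋈[c=b] T) → 2

== RESULT ==
g | c | z | b | y
7 | 7 | s | 7 | r
7 | 7 | s | 7 | r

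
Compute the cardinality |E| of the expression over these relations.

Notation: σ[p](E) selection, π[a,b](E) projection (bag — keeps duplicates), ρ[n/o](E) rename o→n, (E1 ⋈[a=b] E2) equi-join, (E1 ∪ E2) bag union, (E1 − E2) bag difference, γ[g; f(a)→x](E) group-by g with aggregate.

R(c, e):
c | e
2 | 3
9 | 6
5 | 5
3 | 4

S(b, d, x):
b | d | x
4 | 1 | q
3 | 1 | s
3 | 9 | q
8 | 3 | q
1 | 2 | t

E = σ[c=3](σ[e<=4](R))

Row counts bottom-up:
  R → 4
  σ[e<=4](R) → 2
  σ[c=3](σ[e<=4](R)) → 1

|E| = 1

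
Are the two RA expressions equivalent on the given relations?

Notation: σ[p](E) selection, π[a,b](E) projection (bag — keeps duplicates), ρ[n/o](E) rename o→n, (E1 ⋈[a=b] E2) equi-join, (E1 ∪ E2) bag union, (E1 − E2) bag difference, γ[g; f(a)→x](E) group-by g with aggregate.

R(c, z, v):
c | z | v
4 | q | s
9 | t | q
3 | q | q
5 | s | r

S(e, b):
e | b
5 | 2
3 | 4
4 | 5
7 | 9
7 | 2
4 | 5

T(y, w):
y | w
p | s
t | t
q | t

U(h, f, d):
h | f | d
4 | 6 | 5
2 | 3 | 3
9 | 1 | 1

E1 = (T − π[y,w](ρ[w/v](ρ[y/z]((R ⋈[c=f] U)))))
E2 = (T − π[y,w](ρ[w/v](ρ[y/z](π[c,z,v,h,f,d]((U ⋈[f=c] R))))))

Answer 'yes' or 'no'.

E1 stepwise |·|:
  T → 3
  R → 4
  U → 3
  (R ⋈[c=f] U) → 1
  ρ[y/z]((R ⋈[c=f] U)) → 1
  ρ[w/v](ρ[y/z]((R ⋈[c=f] U))) → 1
  π[y,w](ρ[w/v](ρ[y/z]((R ⋈[c=f] U)))) → 1
  (T − π[y,w](ρ[w/v](ρ[y/z]((R ⋈[c=f] U))))) → 3
E2 stepwise |·|:
  T → 3
  U → 3
  R → 4
  (U ⋈[f=c] R) → 1
  π[c,z,v,h,f,d]((U ⋈[f=c] R)) → 1
  ρ[y/z](π[c,z,v,h,f,d]((U ⋈[f=c] R))) → 1
  ρ[w/v](ρ[y/z](π[c,z,v,h,f,d]((U ⋈[f=c] R)))) → 1
  π[y,w](ρ[w/v](ρ[y/z](π[c,z,v,h,f,d]((U ⋈[f=c] R))))) → 1
  (T − π[y,w](ρ[w/v](ρ[y/z](π[c,z,v,h,f,d]((U ⋈[f=c] R)))))) → 3

E1 and E2 produce the same multiset:
y | w
p | s
q | t
t | t

yes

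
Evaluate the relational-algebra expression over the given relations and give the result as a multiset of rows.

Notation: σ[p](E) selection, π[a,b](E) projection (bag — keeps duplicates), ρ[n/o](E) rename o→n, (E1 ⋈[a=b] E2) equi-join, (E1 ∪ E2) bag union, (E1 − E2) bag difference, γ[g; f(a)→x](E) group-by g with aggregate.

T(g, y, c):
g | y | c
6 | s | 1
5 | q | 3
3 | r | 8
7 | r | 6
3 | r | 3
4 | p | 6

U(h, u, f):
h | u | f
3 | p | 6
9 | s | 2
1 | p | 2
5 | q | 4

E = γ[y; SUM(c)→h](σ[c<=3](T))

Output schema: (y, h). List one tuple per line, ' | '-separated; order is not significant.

Stepwise |·|:
  T → 6
  σ[c<=3](T) → 3
  γ[y; SUM(c)→h](σ[c<=3](T)) → 3

== RESULT ==
y | h
q | 3
r | 3
s | 1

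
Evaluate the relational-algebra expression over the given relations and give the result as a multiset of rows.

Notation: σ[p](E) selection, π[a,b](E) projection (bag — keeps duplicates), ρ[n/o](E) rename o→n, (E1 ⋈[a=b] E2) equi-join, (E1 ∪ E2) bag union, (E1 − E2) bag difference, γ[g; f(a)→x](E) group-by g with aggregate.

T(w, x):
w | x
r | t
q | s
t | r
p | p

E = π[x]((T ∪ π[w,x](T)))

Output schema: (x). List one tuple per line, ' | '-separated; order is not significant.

Row counts bottom-up:
  T → 4
  T → 4
  π[w,x](T) → 4
  (T ∪ π[w,x](T)) → 8
  π[x]((T ∪ π[w,x](T))) → 8

== RESULT ==
x
p
p
r
r
s
s
t
t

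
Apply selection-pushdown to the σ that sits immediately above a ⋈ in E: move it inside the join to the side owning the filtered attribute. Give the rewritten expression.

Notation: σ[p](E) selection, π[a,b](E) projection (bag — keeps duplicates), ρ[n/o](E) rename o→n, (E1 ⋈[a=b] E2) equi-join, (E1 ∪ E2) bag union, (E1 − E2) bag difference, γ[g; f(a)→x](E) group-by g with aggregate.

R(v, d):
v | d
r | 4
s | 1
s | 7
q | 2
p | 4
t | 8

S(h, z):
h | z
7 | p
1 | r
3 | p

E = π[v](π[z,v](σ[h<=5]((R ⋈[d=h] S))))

σ filters on h, owned by the right side.
E' = π[v](π[z,v]((R ⋈[d=h] σ[h<=5](S))))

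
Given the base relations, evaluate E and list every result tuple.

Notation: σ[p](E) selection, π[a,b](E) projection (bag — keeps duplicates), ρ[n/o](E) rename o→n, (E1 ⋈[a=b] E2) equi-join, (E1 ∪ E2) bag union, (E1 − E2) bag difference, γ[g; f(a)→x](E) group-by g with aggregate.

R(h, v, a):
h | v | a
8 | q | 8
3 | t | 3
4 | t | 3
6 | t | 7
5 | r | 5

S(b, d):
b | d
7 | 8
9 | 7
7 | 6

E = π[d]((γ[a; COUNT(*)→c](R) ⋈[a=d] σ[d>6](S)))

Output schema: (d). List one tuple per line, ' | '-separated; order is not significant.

Stepwise |·|:
  R → 5
  γ[a; COUNT(*)→c](R) → 4
  S → 3
  σ[d>6](S) → 2
  (γ[a; COUNT(*)→c](R) ⋈[a=d] σ[d>6](S)) → 2
  π[d]((γ[a; COUNT(*)→c](R) ⋈[a=d] σ[d>6](S))) → 2

== RESULT ==
d
7
8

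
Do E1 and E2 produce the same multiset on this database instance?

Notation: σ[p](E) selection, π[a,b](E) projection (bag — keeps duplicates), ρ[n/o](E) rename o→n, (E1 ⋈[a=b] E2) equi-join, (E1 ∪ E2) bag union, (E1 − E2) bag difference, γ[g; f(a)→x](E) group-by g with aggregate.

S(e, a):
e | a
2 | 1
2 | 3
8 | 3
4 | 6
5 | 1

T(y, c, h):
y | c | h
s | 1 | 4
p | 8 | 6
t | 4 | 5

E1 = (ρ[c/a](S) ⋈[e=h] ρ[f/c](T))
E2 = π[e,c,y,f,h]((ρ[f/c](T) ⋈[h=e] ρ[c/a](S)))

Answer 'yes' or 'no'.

E1 stepwise |·|:
  S → 5
  ρ[c/a](S) → 5
  T → 3
  ρ[f/c](T) → 3
  (ρ[c/a](S) ⋈[e=h] ρ[f/c](T)) → 2
E2 stepwise |·|:
  T → 3
  ρ[f/c](T) → 3
  S → 5
  ρ[c/a](S) → 5
  (ρ[f/c](T) ⋈[h=e] ρ[c/a](S)) → 2
  π[e,c,y,f,h]((ρ[f/c](T) ⋈[h=e] ρ[c/a](S))) → 2

E1 and E2 produce the same multiset:
e | c | y | f | h
4 | 6 | s | 1 | 4
5 | 1 | t | 4 | 5

yes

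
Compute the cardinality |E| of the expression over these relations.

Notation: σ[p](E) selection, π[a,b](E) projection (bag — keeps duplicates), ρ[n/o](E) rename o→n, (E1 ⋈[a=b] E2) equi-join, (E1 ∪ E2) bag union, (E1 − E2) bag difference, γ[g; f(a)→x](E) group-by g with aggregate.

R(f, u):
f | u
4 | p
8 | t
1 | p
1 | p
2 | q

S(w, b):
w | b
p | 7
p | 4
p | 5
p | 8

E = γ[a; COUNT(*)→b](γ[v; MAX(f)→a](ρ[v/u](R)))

Row counts bottom-up:
  R → 5
  ρ[v/u](R) → 5
  γ[v; MAX(f)→a](ρ[v/u](R)) → 3
  γ[a; COUNT(*)→b](γ[v; MAX(f)→a](ρ[v/u](R))) → 3

|E| = 3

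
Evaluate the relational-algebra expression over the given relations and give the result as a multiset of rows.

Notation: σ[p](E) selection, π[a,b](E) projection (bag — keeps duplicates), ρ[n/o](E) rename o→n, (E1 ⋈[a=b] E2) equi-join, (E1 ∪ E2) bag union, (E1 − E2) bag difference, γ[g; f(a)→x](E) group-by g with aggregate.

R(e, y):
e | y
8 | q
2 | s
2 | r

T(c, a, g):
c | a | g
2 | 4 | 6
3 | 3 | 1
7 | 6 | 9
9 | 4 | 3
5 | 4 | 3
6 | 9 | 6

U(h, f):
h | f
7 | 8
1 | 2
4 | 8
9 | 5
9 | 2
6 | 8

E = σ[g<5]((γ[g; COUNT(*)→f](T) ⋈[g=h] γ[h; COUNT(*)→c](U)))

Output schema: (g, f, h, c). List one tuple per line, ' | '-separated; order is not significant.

Per-node cardinality:
  T → 6
  γ[g; COUNT(*)→f](T) → 4
  U → 6
  γ[h; COUNT(*)→c](U) → 5
  (γ[g; COUNT(*)→f](T) ⋈[g=h] γ[h; COUNT(*)→c](U)) → 3
  σ[g<5]((γ[g; COUNT(*)→f](T) ⋈[g=h] γ[h; COUNT(*)→c](U))) → 1

== RESULT ==
g | f | h | c
1 | 1 | 1 | 1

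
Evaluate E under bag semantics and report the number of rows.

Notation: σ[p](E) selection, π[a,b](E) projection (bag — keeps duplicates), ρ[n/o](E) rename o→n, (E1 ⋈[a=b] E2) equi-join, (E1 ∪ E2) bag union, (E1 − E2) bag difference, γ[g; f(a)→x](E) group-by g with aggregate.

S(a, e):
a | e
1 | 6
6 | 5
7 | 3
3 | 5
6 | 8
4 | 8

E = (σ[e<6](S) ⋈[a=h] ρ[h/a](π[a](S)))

Row counts bottom-up:
  S → 6
  σ[e<6](S) → 3
  S → 6
  π[a](S) → 6
  ρ[h/a](π[a](S)) → 6
  (σ[e<6](S) ⋈[a=h] ρ[h/a](π[a](S))) → 4

|E| = 4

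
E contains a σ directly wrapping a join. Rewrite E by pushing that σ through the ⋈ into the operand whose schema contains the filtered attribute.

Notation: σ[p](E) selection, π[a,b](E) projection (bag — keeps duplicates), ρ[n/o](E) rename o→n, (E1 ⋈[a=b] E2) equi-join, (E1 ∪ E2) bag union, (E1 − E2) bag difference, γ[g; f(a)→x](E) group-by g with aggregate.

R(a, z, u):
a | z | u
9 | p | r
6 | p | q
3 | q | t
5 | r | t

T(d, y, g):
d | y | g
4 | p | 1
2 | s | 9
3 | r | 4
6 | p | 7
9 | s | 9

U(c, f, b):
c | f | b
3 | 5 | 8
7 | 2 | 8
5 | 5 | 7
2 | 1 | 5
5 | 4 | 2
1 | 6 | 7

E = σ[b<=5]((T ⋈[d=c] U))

σ filters on b, owned by the right side.
E' = (T ⋈[d=c] σ[b<=5](U))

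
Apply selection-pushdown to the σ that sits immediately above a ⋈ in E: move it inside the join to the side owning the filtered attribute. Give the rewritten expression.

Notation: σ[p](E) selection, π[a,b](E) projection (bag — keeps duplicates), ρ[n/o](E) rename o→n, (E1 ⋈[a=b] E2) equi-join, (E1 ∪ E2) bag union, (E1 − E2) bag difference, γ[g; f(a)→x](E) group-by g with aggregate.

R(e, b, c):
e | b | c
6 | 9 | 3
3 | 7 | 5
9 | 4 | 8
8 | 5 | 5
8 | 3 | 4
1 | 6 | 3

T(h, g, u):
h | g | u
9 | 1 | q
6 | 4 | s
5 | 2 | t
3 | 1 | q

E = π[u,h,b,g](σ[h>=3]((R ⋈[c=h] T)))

σ filters on h, owned by the right side.
E' = π[u,h,b,g]((R ⋈[c=h] σ[h>=3](T)))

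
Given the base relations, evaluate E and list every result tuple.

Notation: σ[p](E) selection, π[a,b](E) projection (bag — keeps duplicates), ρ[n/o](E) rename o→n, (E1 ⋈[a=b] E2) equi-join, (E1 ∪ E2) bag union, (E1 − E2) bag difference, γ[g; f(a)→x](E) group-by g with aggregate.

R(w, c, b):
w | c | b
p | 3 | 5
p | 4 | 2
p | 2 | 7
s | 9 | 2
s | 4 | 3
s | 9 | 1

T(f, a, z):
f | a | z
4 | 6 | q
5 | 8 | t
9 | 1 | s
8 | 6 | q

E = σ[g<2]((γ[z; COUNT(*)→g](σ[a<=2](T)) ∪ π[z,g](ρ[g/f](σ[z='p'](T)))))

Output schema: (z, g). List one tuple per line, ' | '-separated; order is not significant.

Row counts bottom-up:
  T → 4
  σ[a<=2](T) → 1
  γ[z; COUNT(*)→g](σ[a<=2](T)) → 1
  T → 4
  σ[z='p'](T) → 0
  ρ[g/f](σ[z='p'](T)) → 0
  π[z,g](ρ[g/f](σ[z='p'](T))) → 0
  (γ[z; COUNT(*)→g](σ[a<=2](T)) ∪ π[z,g](ρ[g/f](σ[z='p'](T)))) → 1
  σ[g<2]((γ[z; COUNT(*)→g](σ[a<=2](T)) ∪ π[z,g](ρ[g/f](σ[z='p'](T))))) → 1

== RESULT ==
z | g
s | 1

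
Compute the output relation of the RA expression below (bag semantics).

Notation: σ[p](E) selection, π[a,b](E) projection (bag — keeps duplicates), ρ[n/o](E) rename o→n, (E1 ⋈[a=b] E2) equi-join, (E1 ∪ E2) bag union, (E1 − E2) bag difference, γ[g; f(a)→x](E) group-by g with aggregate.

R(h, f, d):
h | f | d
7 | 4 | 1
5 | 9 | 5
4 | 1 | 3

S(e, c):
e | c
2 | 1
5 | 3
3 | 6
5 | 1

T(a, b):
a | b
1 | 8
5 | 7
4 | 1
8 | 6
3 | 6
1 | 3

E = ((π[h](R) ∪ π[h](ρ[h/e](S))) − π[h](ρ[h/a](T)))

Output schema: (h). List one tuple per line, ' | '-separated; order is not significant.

Per-node cardinality:
  R → 3
  π[h](R) → 3
  S → 4
  ρ[h/e](S) → 4
  π[h](ρ[h/e](S)) → 4
  (π[h](R) ∪ π[h](ρ[h/e](S))) → 7
  T → 6
  ρ[h/a](T) → 6
  π[h](ρ[h/a](T)) → 6
  ((π[h](R) ∪ π[h](ρ[h/e](S))) − π[h](ρ[h/a](T))) → 4

== RESULT ==
h
2
5
5
7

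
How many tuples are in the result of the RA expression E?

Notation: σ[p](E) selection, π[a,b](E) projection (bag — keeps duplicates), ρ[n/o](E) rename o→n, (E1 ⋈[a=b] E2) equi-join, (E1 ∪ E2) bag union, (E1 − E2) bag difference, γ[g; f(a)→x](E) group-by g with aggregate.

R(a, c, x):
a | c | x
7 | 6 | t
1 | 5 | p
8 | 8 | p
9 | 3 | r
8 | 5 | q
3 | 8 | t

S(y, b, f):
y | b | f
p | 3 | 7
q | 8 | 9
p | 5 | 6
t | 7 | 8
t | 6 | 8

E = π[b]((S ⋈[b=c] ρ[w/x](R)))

Stepwise |·|:
  S → 5
  R → 6
  ρ[w/x](R) → 6
  (S ⋈[b=c] ρ[w/x](R)) → 6
  π[b]((S ⋈[b=c] ρ[w/x](R))) → 6

|E| = 6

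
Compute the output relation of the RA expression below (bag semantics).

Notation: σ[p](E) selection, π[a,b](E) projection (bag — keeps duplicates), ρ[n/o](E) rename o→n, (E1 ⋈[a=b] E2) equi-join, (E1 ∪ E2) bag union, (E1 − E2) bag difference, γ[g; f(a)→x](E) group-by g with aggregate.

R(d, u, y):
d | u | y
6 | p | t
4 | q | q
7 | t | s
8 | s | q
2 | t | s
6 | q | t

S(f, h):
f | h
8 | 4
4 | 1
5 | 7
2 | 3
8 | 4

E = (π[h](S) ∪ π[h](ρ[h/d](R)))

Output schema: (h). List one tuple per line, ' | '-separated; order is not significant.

Row counts bottom-up:
  S → 5
  π[h](S) → 5
  R → 6
  ρ[h/d](R) → 6
  π[h](ρ[h/d](R)) → 6
  (π[h](S) ∪ π[h](ρ[h/d](R))) → 11

== RESULT ==
h
1
2
3
4
4
4
6
6
7
7
8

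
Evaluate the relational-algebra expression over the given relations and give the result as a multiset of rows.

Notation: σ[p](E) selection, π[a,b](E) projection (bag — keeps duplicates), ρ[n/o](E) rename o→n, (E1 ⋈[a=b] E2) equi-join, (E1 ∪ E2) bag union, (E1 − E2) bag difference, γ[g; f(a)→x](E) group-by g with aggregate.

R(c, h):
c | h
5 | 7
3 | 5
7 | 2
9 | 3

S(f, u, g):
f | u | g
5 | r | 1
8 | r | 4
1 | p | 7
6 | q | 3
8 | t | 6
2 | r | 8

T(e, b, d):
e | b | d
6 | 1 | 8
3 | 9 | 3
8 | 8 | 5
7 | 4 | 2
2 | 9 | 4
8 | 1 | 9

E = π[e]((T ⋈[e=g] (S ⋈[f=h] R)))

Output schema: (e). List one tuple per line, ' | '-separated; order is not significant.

Subexpression sizes:
  T → 6
  S → 6
  R → 4
  (S ⋈[f=h] R) → 2
  (T ⋈[e=g] (S ⋈[f=h] R)) → 2
  π[e]((T ⋈[e=g] (S ⋈[f=h] R))) → 2

== RESULT ==
e
8
8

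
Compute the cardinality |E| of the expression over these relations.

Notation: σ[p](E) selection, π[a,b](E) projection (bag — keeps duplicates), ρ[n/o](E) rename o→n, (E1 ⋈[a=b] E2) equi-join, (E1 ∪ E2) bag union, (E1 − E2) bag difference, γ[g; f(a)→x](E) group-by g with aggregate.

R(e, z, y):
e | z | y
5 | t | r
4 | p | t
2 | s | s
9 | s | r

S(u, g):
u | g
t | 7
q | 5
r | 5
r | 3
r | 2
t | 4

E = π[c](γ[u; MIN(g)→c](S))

Stepwise |·|:
  S → 6
  γ[u; MIN(g)→c](S) → 3
  π[c](γ[u; MIN(g)→c](S)) → 3

|E| = 3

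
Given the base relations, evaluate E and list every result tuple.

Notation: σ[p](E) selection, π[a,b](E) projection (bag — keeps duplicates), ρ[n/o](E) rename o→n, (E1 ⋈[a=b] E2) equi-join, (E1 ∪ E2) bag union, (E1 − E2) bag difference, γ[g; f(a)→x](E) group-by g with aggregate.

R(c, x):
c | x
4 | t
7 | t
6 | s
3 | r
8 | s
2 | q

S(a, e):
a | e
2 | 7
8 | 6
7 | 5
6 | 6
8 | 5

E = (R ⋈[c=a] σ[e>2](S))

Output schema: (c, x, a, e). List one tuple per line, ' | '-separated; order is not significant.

Stepwise |·|:
  R → 6
  S → 5
  σ[e>2](S) → 5
  (R ⋈[c=a] σ[e>2](S)) → 5

== RESULT ==
c | x | a | e
2 | q | 2 | 7
6 | s | 6 | 6
7 | t | 7 | 5
8 | s | 8 | 5
8 | s | 8 | 6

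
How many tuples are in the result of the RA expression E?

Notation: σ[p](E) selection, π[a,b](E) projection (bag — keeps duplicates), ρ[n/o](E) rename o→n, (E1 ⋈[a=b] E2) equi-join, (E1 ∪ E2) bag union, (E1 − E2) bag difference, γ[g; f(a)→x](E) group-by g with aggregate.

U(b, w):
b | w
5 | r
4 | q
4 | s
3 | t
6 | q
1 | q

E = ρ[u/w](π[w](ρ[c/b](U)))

Stepwise |·|:
  U → 6
  ρ[c/b](U) → 6
  π[w](ρ[c/b](U)) → 6
  ρ[u/w](π[w](ρ[c/b](U))) → 6

|E| = 6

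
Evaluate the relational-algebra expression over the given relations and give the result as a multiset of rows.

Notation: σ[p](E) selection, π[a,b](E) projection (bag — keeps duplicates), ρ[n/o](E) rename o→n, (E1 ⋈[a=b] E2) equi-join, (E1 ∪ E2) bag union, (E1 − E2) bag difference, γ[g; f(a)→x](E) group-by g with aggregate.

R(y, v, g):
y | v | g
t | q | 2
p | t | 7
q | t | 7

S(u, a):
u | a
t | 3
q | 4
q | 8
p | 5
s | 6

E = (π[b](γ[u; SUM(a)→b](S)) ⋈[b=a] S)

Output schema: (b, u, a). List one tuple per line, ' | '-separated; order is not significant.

Per-node cardinality:
  S → 5
  γ[u; SUM(a)→b](S) → 4
  π[b](γ[u; SUM(a)→b](S)) → 4
  S → 5
  (π[b](γ[u; SUM(a)→b](S)) ⋈[b=a] S) → 3

== RESULT ==
b | u | a
3 | t | 3
5 | p | 5
6 | s | 6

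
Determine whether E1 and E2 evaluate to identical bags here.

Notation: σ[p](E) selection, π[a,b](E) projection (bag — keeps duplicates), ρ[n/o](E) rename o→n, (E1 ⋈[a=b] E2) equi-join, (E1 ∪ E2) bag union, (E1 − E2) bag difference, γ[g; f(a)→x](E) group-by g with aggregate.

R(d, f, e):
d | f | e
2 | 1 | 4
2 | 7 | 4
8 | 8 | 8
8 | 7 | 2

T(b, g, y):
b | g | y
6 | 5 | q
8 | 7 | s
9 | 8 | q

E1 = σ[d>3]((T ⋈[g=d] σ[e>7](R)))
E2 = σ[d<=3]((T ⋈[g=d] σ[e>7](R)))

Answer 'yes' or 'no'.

E1 per-node cardinality:
  T → 3
  R → 4
  σ[e>7](R) → 1
  (T ⋈[g=d] σ[e>7](R)) → 1
  σ[d>3]((T ⋈[g=d] σ[e>7](R))) → 1
E2 per-node cardinality:
  T → 3
  R → 4
  σ[e>7](R) → 1
  (T ⋈[g=d] σ[e>7](R)) → 1
  σ[d<=3]((T ⋈[g=d] σ[e>7](R))) → 0

E1 result:
b | g | y | d | f | e
9 | 8 | q | 8 | 8 | 8
E2 result:
b | g | y | d | f | e
(0 rows)
Witness: (9, 8, 'q', 8, 8, 8) appears 1× in E1 but 0× in E2.

no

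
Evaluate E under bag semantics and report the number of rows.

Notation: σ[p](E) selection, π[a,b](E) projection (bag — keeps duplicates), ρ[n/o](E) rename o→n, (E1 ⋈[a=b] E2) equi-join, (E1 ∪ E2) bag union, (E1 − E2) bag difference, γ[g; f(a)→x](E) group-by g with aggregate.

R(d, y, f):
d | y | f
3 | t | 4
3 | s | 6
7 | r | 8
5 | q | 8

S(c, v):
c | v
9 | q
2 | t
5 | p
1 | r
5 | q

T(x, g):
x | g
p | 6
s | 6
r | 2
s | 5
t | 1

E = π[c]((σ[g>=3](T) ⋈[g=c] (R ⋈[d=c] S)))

Stepwise |·|:
  T → 5
  σ[g>=3](T) → 3
  R → 4
  S → 5
  (R ⋈[d=c] S) → 2
  (σ[g>=3](T) ⋈[g=c] (R ⋈[d=c] S)) → 2
  π[c]((σ[g>=3](T) ⋈[g=c] (R ⋈[d=c] S))) → 2

|E| = 2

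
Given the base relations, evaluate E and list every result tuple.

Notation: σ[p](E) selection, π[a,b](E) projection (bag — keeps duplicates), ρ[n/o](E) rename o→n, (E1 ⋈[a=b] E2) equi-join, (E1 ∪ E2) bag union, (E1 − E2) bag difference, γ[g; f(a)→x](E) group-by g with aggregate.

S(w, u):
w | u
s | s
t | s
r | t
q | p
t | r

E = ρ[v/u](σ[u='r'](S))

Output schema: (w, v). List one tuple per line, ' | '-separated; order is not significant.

Stepwise |·|:
  S → 5
  σ[u='r'](S) → 1
  ρ[v/u](σ[u='r'](S)) → 1

== RESULT ==
w | v
t | r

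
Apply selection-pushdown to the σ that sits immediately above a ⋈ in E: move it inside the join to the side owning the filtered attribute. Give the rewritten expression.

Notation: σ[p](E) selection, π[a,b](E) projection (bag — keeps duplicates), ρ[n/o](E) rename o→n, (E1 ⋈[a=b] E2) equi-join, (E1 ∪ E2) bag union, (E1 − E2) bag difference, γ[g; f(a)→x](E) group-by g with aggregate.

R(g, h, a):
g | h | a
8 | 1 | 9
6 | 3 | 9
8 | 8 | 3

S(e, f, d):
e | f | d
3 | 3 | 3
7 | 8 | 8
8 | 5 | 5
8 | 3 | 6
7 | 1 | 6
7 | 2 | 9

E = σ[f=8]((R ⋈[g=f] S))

σ filters on f, owned by the right side.
E' = (R ⋈[g=f] σ[f=8](S))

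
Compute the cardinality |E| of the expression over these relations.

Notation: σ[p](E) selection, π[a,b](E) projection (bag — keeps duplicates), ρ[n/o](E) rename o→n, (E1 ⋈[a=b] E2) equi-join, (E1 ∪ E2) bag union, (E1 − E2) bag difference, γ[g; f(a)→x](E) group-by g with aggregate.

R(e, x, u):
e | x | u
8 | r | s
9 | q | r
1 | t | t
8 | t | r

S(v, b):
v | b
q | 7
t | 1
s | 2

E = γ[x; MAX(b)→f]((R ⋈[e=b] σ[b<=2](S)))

Per-node cardinality:
  R → 4
  S → 3
  σ[b<=2](S) → 2
  (R ⋈[e=b] σ[b<=2](S)) → 1
  γ[x; MAX(b)→f]((R ⋈[e=b] σ[b<=2](S))) → 1

|E| = 1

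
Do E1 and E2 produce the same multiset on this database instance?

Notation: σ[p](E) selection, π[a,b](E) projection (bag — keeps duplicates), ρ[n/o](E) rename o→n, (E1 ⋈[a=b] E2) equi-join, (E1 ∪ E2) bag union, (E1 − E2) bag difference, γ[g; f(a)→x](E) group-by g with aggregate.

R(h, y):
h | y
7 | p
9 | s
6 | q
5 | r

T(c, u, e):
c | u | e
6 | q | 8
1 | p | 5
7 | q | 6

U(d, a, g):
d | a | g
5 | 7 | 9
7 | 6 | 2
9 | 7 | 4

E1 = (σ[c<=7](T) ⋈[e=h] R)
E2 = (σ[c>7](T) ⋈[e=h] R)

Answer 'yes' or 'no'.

E1 per-node cardinality:
  T → 3
  σ[c<=7](T) → 3
  R → 4
  (σ[c<=7](T) ⋈[e=h] R) → 2
E2 per-node cardinality:
  T → 3
  σ[c>7](T) → 0
  R → 4
  (σ[c>7](T) ⋈[e=h] R) → 0

E1 result:
c | u | e | h | y
1 | p | 5 | 5 | r
7 | q | 6 | 6 | q
E2 result:
c | u | e | h | y
(0 rows)
Witness: (7, 'q', 6, 6, 'q') appears 1× in E1 but 0× in E2.

no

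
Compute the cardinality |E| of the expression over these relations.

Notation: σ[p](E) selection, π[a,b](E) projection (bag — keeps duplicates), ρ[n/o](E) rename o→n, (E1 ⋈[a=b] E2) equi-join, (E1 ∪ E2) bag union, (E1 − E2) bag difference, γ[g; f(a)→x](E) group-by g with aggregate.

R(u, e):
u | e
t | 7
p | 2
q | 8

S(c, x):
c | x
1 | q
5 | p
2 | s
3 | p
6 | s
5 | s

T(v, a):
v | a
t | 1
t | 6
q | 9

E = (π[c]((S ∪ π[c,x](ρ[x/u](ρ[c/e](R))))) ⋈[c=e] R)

Row counts bottom-up:
  S → 6
  R → 3
  ρ[c/e](R) → 3
  ρ[x/u](ρ[c/e](R)) → 3
  π[c,x](ρ[x/u](ρ[c/e](R))) → 3
  (S ∪ π[c,x](ρ[x/u](ρ[c/e](R)))) → 9
  π[c]((S ∪ π[c,x](ρ[x/u](ρ[c/e](R))))) → 9
  R → 3
  (π[c]((S ∪ π[c,x](ρ[x/u](ρ[c/e](R))))) ⋈[c=e] R) → 4

|E| = 4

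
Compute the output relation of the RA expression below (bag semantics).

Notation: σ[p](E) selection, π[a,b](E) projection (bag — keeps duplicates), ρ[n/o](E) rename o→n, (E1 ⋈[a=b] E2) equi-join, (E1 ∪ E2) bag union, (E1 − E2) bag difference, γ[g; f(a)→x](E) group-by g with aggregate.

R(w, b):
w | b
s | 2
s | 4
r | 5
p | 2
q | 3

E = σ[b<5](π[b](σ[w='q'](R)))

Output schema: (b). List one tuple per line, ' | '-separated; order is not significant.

Stepwise |·|:
  R → 5
  σ[w='q'](R) → 1
  π[b](σ[w='q'](R)) → 1
  σ[b<5](π[b](σ[w='q'](R))) → 1

== RESULT ==
b
3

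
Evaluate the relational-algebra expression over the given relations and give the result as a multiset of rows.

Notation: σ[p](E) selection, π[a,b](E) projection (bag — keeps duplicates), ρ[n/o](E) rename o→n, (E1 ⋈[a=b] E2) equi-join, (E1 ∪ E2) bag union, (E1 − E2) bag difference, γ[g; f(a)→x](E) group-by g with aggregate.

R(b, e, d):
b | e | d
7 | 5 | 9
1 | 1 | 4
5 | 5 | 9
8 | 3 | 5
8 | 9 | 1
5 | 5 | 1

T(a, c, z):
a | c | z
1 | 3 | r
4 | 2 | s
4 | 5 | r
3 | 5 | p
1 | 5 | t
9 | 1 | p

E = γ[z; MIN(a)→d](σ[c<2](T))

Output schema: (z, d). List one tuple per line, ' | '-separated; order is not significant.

Subexpression sizes:
  T → 6
  σ[c<2](T) → 1
  γ[z; MIN(a)→d](σ[c<2](T)) → 1

== RESULT ==
z | d
p | 9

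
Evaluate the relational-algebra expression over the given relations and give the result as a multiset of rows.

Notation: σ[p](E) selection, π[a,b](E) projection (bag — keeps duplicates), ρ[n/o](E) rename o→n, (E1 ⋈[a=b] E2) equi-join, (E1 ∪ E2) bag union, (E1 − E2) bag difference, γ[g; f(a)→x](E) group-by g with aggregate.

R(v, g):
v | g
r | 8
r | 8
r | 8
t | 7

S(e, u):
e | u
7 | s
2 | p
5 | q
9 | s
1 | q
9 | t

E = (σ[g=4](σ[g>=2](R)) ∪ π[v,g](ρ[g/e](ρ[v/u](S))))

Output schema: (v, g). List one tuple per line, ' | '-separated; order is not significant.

Stepwise |·|:
  R → 4
  σ[g>=2](R) → 4
  σ[g=4](σ[g>=2](R)) → 0
  S → 6
  ρ[v/u](S) → 6
  ρ[g/e](ρ[v/u](S)) → 6
  π[v,g](ρ[g/e](ρ[v/u](S))) → 6
  (σ[g=4](σ[g>=2](R)) ∪ π[v,g](ρ[g/e](ρ[v/u](S)))) → 6

== RESULT ==
v | g
p | 2
q | 1
q | 5
s | 7
s | 9
t | 9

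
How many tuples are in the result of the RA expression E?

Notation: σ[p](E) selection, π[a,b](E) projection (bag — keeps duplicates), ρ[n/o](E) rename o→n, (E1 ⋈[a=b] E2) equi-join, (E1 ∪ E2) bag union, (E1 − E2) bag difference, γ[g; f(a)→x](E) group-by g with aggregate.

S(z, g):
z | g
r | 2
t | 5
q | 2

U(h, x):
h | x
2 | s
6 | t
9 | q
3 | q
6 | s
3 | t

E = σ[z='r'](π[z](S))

Stepwise |·|:
  S → 3
  π[z](S) → 3
  σ[z='r'](π[z](S)) → 1

|E| = 1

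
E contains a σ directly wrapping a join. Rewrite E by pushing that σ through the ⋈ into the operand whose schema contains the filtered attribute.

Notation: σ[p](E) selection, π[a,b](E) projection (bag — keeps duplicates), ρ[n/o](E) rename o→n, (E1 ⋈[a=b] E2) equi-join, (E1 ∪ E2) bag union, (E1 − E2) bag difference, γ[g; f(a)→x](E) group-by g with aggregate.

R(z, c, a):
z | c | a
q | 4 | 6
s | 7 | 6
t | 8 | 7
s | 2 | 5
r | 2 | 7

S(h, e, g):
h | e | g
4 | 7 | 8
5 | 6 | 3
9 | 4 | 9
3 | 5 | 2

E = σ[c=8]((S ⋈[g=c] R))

σ filters on c, owned by the right side.
E' = (S ⋈[g=c] σ[c=8](R))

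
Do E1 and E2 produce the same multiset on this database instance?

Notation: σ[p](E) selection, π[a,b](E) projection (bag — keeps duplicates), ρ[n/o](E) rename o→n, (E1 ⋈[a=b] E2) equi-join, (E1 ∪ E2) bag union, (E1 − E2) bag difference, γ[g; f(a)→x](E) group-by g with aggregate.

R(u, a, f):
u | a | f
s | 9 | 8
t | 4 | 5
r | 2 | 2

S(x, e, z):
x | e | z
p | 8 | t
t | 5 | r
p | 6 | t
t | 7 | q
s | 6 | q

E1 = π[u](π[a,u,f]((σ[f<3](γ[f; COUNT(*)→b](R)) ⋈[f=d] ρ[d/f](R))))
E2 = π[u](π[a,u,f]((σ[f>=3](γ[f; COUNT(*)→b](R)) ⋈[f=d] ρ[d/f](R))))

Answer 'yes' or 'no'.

E1 per-node cardinality:
  R → 3
  γ[f; COUNT(*)→b](R) → 3
  σ[f<3](γ[f; COUNT(*)→b](R)) → 1
  R → 3
  ρ[d/f](R) → 3
  (σ[f<3](γ[f; COUNT(*)→b](R)) ⋈[f=d] ρ[d/f](R)) → 1
  π[a,u,f]((σ[f<3](γ[f; COUNT(*)→b](R)) ⋈[f=d] ρ[d/f](R))) → 1
  π[u](π[a,u,f]((σ[f<3](γ[f; COUNT(*)→b](R)) ⋈[f=d] ρ[d/f](R)))) → 1
E2 per-node cardinality:
  R → 3
  γ[f; COUNT(*)→b](R) → 3
  σ[f>=3](γ[f; COUNT(*)→b](R)) → 2
  R → 3
  ρ[d/f](R) → 3
  (σ[f>=3](γ[f; COUNT(*)→b](R)) ⋈[f=d] ρ[d/f](R)) → 2
  π[a,u,f]((σ[f>=3](γ[f; COUNT(*)→b](R)) ⋈[f=d] ρ[d/f](R))) → 2
  π[u](π[a,u,f]((σ[f>=3](γ[f; COUNT(*)→b](R)) ⋈[f=d] ρ[d/f](R)))) → 2

E1 result:
u
r
E2 result:
u
s
t
Witness: ('t',) appears 0× in E1 but 1× in E2.

no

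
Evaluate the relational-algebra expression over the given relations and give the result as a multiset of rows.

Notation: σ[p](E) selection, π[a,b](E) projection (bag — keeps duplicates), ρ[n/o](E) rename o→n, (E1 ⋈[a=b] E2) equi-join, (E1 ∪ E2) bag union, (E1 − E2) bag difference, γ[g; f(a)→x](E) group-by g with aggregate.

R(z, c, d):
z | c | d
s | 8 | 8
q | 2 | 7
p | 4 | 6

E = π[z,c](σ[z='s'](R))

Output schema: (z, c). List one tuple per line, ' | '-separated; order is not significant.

Row counts bottom-up:
  R → 3
  σ[z='s'](R) → 1
  π[z,c](σ[z='s'](R)) → 1

== RESULT ==
z | c
s | 8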